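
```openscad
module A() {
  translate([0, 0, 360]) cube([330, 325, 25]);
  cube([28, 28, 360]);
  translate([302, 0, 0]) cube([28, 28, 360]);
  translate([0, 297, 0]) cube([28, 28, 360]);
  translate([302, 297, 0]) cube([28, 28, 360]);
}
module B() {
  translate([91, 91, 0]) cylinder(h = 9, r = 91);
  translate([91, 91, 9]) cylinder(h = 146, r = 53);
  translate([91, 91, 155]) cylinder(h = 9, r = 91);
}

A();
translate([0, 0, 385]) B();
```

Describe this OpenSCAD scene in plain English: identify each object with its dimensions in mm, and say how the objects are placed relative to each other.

A is a simple wooden stool: a rectangular seat 330 mm (x) by 325 mm (y), 25 mm thick, top face at z = 385 mm, on four square legs, each 28×28 mm in cross-section. The legs rest on z = 0, each flush with a corner of the seat.

B is a spool: two coaxial disc flanges of radius 91 mm and thickness 9 mm, joined by a core cylinder of radius 53 mm and height 146 mm. The lower flange rests on z = 0 and the three cylinders share a vertical axis.

The spool is on top of the stool.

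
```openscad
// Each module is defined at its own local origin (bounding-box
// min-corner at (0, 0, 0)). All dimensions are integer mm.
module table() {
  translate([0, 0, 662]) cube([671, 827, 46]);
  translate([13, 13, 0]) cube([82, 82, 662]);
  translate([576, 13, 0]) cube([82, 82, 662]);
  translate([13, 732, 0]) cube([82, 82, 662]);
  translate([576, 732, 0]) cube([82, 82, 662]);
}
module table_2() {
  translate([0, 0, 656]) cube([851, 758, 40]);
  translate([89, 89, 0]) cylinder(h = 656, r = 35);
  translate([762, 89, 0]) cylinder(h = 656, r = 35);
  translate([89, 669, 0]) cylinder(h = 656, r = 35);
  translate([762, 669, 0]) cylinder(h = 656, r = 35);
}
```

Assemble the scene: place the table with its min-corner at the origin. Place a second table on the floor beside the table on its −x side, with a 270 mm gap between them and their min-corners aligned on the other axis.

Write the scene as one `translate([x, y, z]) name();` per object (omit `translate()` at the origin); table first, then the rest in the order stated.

table();
translate([-1121, 0, 0]) table_2();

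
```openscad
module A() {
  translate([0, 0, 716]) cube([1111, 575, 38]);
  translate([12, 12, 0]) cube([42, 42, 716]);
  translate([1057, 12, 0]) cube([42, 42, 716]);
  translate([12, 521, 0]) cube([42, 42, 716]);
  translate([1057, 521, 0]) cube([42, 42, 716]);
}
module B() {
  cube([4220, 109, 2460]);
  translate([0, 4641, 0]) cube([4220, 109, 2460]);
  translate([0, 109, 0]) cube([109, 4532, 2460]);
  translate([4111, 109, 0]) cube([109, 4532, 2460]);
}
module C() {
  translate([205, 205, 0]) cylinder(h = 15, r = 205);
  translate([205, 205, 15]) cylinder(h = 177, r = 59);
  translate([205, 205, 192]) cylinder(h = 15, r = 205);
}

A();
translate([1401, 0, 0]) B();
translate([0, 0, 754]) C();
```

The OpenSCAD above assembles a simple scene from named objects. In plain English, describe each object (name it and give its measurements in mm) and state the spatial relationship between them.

A is a rectangular dining table. The top is 1111×575×38 mm with its upper surface at z = 754 mm. It stands on four 42×42 mm square legs, each inset 12 mm from the nearest pair of top edges, running from the floor to the underside of the top.

B is a box-shaped house frame (walls only): outside footprint 4220×4750 mm, wall height 2460 mm, wall thickness 109 mm. The two y-facing walls run the full x-width; the two x-facing walls fit between the inner faces of the y-facing walls.

C is a spool: two coaxial disc flanges of radius 205 mm and thickness 15 mm, joined by a core cylinder of radius 59 mm and height 177 mm. The lower flange rests on z = 0 and the three cylinders share a vertical axis.

The house frame is on the floor beside the table on its +x side. The spool is on top of the table.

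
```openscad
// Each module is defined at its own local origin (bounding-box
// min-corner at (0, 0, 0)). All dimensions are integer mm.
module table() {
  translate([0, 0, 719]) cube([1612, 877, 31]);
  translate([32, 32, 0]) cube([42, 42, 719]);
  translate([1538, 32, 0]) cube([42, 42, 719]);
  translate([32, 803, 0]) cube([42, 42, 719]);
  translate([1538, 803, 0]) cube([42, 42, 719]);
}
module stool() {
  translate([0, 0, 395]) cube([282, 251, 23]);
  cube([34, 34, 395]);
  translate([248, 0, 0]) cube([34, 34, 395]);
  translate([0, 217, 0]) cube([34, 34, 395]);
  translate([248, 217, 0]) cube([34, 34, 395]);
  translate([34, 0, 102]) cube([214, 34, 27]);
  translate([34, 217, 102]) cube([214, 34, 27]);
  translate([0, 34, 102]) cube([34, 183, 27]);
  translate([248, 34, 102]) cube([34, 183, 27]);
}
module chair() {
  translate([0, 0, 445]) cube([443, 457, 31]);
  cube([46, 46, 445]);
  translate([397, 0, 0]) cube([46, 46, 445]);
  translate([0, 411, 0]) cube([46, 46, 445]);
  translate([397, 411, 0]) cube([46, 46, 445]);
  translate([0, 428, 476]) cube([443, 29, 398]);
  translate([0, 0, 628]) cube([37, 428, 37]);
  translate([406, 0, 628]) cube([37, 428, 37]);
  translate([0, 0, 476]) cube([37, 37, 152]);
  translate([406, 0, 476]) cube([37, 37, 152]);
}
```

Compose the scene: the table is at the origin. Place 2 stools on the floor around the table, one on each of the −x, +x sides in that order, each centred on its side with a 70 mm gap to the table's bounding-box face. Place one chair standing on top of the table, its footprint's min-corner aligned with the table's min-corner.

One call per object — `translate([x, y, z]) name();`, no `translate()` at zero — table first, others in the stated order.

table();
translate([-352, 313, 0]) stool();
translate([1682, 313, 0]) stool();
translate([0, 0, 750]) chair();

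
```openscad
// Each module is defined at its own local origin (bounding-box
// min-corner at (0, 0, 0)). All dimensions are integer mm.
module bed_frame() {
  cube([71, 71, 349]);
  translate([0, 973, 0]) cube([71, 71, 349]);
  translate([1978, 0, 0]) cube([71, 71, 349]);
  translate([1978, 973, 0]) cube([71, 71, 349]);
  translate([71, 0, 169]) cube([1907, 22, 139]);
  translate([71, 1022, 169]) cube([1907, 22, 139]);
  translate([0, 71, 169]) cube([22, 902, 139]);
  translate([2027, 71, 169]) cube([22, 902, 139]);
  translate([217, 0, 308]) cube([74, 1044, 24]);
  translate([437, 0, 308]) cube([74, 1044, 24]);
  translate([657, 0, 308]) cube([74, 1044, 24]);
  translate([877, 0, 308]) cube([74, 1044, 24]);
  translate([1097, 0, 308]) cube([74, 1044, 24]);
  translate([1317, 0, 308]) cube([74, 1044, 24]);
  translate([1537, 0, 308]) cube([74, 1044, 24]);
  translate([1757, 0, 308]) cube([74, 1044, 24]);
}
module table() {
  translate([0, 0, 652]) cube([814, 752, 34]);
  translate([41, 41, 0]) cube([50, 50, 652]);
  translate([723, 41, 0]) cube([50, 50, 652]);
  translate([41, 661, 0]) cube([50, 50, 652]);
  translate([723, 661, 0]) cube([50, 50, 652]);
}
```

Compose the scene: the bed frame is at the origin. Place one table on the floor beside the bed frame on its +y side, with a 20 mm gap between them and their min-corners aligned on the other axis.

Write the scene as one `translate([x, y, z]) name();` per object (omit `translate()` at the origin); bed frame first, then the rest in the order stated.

bed_frame();
translate([0, 1064, 0]) table();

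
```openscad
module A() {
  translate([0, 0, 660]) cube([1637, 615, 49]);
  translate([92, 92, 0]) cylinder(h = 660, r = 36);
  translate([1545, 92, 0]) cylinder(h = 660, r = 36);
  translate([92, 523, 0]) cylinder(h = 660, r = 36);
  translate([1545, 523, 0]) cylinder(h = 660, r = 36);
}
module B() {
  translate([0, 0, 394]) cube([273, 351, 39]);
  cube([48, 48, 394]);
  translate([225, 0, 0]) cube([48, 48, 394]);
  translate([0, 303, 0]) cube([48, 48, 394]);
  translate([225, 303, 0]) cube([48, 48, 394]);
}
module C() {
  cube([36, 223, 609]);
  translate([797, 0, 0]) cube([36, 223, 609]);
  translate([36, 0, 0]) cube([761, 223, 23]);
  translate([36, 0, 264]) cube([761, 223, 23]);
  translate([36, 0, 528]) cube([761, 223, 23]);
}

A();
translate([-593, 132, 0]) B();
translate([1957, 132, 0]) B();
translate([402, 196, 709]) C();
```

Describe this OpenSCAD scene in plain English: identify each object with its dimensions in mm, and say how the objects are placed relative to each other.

A is a table with a 1637×615 mm rectangular top, 49 mm thick, top surface at z = 709 mm, supported by four round legs of 72 mm diameter, each leg's bounding box inset 56 mm from the nearest pair of top edges, running from the floor.

B is a simple wooden stool: a rectangular seat 273 mm (x) by 351 mm (y), 39 mm thick, top face at z = 433 mm, on four square legs, each 48×48 mm in cross-section. The legs rest on z = 0, each flush with a corner of the seat.

C is an open bookshelf. Two side panels, each 36 mm thick, 223 mm deep and 609 mm tall, stand 833 mm apart (outside-to-outside). Between them sit 3 shelves, each 23 mm thick and 223 mm deep, spanning the full gap between the sides. The bottom shelf rests on the floor (its underside at z = 0) and the clear gap between one shelf's top and the next shelf's underside is 241 mm.

Two stools sit around the table at the −x, +x sides. The bookshelf is on top of the table, centred.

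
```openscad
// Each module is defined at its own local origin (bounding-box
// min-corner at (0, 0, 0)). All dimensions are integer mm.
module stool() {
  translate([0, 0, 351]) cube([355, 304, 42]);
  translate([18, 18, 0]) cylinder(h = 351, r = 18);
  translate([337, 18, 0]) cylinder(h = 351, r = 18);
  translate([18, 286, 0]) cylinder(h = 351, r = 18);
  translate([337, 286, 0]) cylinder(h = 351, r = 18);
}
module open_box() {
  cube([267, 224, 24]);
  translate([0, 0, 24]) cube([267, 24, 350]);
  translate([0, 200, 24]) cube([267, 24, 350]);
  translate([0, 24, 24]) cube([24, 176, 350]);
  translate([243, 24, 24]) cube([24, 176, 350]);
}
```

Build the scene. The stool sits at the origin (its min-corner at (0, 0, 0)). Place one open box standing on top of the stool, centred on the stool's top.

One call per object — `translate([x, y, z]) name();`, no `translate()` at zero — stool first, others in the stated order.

stool();
translate([44, 40, 393]) open_box();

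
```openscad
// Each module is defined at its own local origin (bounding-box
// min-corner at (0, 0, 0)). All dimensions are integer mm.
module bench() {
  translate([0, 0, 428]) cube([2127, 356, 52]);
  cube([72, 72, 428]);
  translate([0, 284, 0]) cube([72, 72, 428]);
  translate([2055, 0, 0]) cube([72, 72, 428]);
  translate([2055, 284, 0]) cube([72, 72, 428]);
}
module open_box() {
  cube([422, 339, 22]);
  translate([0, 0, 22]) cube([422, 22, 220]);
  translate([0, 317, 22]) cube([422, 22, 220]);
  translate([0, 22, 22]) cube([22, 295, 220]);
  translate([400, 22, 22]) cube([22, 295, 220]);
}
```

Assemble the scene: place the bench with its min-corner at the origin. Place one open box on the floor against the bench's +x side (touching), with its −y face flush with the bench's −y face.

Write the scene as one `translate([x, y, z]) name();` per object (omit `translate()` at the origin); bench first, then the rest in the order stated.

bench();
translate([2127, 0, 0]) open_box();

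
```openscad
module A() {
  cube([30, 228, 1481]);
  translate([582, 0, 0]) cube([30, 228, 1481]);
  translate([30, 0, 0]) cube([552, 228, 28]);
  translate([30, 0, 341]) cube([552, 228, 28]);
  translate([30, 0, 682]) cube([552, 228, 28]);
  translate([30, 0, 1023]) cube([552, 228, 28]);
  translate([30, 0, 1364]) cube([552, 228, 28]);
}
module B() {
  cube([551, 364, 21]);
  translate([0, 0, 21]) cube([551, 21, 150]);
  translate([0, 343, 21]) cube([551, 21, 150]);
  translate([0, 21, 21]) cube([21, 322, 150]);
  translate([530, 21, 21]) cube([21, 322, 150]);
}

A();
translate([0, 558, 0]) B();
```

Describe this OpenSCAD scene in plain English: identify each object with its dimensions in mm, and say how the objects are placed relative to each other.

A is an open bookshelf. Two side panels, each 30 mm thick, 228 mm deep and 1481 mm tall, stand 612 mm apart (outside-to-outside). Between them sit 5 shelves, each 28 mm thick and 228 mm deep, spanning the full gap between the sides. The bottom shelf rests on the floor (its underside at z = 0) and the clear gap between one shelf's top and the next shelf's underside is 313 mm.

B is an open-topped rectangular box: outside dimensions 551×364×171 mm, with a uniform wall and base thickness of 21 mm. The base is a full 551×364 slab on the floor; four walls sit on top of the base. The front and back walls (the −y and +y sides) span the full width; the two side walls fit between them.

The open box is on the floor beside the bookshelf on its +y side.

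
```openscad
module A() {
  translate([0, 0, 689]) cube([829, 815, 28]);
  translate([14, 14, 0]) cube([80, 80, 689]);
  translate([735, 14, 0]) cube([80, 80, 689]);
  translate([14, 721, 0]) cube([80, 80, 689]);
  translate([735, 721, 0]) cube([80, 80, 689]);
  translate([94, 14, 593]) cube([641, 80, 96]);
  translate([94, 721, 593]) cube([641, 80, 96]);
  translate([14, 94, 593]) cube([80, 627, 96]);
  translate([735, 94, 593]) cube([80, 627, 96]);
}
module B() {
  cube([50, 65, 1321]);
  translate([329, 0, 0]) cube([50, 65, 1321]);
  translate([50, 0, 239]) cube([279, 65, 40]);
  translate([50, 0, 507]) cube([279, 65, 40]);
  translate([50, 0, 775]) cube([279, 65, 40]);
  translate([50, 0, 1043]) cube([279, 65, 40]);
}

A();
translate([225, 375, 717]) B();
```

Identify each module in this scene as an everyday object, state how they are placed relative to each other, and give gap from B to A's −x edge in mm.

The ladder's min-x is at 225; the table's min-x is 0; gap = 225 mm.

A is a table. B is a ladder. The ladder is on top of the table, centred. The gap from the ladder to the table's −x edge is 225 mm.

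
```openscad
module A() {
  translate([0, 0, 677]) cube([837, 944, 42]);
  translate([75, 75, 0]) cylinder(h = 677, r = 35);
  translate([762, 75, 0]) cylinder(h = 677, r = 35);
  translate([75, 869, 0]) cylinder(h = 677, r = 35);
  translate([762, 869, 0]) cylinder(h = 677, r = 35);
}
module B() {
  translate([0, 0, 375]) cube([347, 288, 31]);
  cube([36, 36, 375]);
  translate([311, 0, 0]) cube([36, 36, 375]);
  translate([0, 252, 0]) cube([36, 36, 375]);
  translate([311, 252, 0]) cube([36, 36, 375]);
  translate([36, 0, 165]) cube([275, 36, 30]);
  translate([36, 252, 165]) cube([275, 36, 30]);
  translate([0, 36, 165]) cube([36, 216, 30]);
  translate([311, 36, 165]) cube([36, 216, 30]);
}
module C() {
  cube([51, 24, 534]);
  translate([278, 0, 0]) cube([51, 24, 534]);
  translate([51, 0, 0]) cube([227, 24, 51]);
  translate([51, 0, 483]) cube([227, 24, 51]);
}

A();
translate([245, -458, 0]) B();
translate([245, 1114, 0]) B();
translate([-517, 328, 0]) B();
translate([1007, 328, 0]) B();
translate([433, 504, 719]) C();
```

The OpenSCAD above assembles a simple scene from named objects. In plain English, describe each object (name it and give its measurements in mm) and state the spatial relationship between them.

A is a table: top 837 mm (x) × 944 mm (y), 42 mm thick, upper face at z = 719 mm, on four round legs of 70 mm diameter, each leg's bounding box inset 40 mm from the nearest pair of top edges, running from z = 0 to the bottom of the top.

B is a four-legged stool. The seat is a 347×288×31 mm slab whose top surface is at z = 406 mm; four square legs, each 36×36 mm in cross-section, run from the floor (z = 0) to the underside of the seat, each flush with a corner of the seat. Four stretchers, 36 mm wide and 30 mm tall, connect adjacent legs with their undersides at z = 165 mm, each running between the inner faces of the legs it joins and aligned with the legs' outer faces on the other axis.

C is a rectangular picture frame lying in the x–z plane (depth along y). The opening is 227 mm wide (x) by 432 mm tall (z), surrounded by a border 51 mm wide on all four sides. The frame is 24 mm deep and is made of two full-height vertical stiles with two horizontal rails fitted between them.

Four stools sit around the table at the −y, +y, −x, +x sides. The picture frame is on top of the table.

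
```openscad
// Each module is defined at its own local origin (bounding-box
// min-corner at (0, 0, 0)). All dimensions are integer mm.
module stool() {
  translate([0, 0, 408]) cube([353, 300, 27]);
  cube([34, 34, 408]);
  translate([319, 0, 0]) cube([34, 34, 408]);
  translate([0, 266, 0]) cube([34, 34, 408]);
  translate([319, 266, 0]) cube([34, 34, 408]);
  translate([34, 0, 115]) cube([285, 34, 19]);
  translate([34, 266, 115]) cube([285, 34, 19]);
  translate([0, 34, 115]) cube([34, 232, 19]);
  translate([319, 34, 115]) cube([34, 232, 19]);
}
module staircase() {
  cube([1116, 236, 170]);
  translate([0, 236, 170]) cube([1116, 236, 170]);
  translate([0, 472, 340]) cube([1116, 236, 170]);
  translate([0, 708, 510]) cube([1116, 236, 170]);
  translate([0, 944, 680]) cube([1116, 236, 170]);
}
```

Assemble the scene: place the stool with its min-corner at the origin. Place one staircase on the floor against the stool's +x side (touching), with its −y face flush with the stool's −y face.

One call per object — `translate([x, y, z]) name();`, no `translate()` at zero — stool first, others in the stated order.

stool();
translate([353, 0, 0]) staircase();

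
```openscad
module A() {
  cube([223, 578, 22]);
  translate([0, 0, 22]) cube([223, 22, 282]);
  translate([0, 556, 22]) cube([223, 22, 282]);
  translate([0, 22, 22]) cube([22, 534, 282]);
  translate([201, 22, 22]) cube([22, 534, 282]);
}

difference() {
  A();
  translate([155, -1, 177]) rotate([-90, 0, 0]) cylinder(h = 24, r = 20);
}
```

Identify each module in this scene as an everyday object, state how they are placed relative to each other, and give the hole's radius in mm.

A is an open box. The open box has a circular hole through its front wall. The hole's radius is 20 mm.

The subtracted cylinder has r = 20 mm.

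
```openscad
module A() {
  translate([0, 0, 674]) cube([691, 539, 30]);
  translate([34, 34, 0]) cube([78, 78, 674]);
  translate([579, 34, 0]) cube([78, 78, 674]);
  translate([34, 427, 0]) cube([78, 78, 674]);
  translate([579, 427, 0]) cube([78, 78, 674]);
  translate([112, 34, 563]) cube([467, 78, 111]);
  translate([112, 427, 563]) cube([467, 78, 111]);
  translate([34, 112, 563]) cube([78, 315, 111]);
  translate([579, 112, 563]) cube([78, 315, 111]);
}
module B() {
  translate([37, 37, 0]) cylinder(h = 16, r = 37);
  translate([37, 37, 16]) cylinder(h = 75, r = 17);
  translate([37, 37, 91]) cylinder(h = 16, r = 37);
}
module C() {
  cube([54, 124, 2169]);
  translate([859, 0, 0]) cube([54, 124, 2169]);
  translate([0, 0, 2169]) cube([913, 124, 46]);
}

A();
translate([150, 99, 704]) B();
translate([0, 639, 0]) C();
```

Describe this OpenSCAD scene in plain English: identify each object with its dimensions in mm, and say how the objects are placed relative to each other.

A is a rectangular dining table. The top is 691×539×30 mm with its upper surface at z = 704 mm. It stands on four 78×78 mm square legs, each inset 34 mm from the nearest pair of top edges, running from the floor to the underside of the top. Four apron rails, 78 mm thick and 111 mm tall, run between adjacent legs with their top edges flush with the underside of the top and their outer faces flush with the legs' outer faces.

B is a spool: two coaxial disc flanges of radius 37 mm and thickness 16 mm, joined by a core cylinder of radius 17 mm and height 75 mm. The lower flange rests on z = 0 and the three cylinders share a vertical axis.

C is a rectangular door frame: two vertical jambs of 54×124 mm section, 2169 mm tall, with a clear opening 805 mm wide between their inner faces. A header 46 mm tall and 124 mm deep lies on top of the jambs and spans the full outside width.

The spool is on top of the table. The door frame is on the floor beside the table on its +y side.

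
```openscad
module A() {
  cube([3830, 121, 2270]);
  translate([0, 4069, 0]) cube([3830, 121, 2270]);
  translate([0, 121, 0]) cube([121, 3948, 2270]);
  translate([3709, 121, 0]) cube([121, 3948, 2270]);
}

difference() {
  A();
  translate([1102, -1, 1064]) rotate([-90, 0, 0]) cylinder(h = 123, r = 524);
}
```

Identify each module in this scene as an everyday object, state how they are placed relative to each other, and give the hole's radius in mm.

A is a house frame. The house frame has a circular hole through its front wall. The hole's radius is 524 mm.

The subtracted cylinder has r = 524 mm.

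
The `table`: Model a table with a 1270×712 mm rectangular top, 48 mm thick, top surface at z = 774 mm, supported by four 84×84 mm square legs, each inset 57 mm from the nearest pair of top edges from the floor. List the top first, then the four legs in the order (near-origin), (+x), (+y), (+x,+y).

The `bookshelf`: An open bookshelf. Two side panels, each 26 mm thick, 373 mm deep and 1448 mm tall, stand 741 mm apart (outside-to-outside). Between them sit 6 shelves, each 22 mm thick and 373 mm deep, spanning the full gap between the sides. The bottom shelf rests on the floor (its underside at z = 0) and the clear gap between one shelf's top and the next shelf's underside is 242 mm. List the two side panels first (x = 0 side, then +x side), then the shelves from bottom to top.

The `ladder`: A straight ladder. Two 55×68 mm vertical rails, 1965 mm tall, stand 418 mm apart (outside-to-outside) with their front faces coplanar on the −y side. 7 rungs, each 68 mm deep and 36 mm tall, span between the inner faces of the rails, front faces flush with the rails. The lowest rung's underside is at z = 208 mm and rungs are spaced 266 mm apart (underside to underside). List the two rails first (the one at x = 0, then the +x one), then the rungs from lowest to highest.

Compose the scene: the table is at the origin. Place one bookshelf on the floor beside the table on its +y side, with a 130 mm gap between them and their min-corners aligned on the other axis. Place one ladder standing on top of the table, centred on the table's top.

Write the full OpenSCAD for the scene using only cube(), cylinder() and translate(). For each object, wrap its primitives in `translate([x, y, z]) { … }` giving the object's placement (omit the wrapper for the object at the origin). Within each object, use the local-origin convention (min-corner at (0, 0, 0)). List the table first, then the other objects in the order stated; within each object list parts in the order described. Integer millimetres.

translate([0, 0, 726]) cube([1270, 712, 48]);
translate([57, 57, 0]) cube([84, 84, 726]);
translate([1129, 57, 0]) cube([84, 84, 726]);
translate([57, 571, 0]) cube([84, 84, 726]);
translate([1129, 571, 0]) cube([84, 84, 726]);
translate([0, 842, 0]) {
  cube([26, 373, 1448]);
  translate([715, 0, 0]) cube([26, 373, 1448]);
  translate([26, 0, 0]) cube([689, 373, 22]);
  translate([26, 0, 264]) cube([689, 373, 22]);
  translate([26, 0, 528]) cube([689, 373, 22]);
  translate([26, 0, 792]) cube([689, 373, 22]);
  translate([26, 0, 1056]) cube([689, 373, 22]);
  translate([26, 0, 1320]) cube([689, 373, 22]);
}
translate([426, 322, 774]) {
  cube([55, 68, 1965]);
  translate([363, 0, 0]) cube([55, 68, 1965]);
  translate([55, 0, 208]) cube([308, 68, 36]);
  translate([55, 0, 474]) cube([308, 68, 36]);
  translate([55, 0, 740]) cube([308, 68, 36]);
  translate([55, 0, 1006]) cube([308, 68, 36]);
  translate([55, 0, 1272]) cube([308, 68, 36]);
  translate([55, 0, 1538]) cube([308, 68, 36]);
  translate([55, 0, 1804]) cube([308, 68, 36]);
}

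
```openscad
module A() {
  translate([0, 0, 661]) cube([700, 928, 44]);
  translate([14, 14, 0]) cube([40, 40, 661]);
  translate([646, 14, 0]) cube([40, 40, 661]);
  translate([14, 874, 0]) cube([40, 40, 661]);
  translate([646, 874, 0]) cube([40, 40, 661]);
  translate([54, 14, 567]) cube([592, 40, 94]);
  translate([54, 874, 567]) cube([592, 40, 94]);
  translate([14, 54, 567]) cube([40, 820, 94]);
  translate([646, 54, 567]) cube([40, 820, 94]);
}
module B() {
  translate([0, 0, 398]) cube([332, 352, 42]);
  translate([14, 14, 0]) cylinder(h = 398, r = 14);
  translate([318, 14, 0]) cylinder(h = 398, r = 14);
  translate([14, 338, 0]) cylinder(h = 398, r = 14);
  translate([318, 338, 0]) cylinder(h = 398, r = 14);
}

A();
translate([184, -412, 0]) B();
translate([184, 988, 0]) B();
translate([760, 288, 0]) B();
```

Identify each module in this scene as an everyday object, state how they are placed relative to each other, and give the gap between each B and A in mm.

A is a table. B is a stool. Three stools sit around the table at the −y, +y, +x sides. The gap between each stool and the table is 60 mm.

Each stool's nearest face is 60 mm from the table's bounding box.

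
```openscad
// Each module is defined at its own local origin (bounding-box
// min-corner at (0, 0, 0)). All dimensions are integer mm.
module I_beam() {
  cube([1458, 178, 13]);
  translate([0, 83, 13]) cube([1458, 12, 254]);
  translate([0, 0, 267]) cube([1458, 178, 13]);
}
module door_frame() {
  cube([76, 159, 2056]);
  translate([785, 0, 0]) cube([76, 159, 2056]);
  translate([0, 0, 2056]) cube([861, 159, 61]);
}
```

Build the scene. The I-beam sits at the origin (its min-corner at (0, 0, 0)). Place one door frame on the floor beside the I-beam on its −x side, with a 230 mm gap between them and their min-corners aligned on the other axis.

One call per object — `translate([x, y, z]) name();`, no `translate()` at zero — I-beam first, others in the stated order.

I_beam();
translate([-1091, 0, 0]) door_frame();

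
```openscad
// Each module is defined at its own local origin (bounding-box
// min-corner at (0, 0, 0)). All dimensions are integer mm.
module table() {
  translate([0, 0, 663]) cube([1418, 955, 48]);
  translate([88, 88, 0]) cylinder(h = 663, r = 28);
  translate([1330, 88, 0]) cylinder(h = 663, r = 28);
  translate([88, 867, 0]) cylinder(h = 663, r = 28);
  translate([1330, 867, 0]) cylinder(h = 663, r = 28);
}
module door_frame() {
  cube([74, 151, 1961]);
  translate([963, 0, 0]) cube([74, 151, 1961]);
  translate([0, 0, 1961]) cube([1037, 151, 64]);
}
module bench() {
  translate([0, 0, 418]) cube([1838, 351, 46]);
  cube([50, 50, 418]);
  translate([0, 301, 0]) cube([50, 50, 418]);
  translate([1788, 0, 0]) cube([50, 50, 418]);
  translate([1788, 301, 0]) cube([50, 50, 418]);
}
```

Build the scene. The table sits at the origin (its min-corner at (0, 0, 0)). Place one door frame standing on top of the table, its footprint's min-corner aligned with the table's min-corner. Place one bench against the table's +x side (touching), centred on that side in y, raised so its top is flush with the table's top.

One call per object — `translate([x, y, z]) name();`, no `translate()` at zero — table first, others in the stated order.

table();
translate([0, 0, 711]) door_frame();
translate([1418, 302, 247]) bench();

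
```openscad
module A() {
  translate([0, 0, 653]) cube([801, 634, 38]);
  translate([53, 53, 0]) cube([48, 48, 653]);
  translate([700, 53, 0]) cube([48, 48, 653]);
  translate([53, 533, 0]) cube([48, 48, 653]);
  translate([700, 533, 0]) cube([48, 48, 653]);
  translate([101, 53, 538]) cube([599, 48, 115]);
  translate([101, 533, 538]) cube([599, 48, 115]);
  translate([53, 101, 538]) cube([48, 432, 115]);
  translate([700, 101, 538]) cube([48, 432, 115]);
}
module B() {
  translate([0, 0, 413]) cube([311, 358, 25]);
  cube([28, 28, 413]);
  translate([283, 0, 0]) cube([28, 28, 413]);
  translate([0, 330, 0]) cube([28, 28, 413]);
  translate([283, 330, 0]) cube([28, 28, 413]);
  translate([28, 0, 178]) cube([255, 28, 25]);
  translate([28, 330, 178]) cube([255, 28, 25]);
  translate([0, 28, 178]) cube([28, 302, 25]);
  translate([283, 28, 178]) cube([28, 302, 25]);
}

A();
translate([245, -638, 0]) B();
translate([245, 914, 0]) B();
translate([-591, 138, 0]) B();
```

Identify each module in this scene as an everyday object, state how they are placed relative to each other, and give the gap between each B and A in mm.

A is a table. B is a stool. Three stools sit around the table at the −y, +y, −x sides. The gap between each stool and the table is 280 mm.

Each stool's nearest face is 280 mm from the table's bounding box.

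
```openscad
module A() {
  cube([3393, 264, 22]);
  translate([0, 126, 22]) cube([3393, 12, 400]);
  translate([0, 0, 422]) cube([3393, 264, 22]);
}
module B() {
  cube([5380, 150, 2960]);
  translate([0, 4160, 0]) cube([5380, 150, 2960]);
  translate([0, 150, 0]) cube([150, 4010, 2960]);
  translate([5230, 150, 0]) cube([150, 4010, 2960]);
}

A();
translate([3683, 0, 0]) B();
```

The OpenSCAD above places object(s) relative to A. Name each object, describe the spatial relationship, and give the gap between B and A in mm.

The house frame's nearest face is 290 mm from the I-beam's +x face.

A is an I-beam. B is a house frame. The house frame is on the floor beside the I-beam on its +x side. The gap between the house frame and the I-beam is 290 mm.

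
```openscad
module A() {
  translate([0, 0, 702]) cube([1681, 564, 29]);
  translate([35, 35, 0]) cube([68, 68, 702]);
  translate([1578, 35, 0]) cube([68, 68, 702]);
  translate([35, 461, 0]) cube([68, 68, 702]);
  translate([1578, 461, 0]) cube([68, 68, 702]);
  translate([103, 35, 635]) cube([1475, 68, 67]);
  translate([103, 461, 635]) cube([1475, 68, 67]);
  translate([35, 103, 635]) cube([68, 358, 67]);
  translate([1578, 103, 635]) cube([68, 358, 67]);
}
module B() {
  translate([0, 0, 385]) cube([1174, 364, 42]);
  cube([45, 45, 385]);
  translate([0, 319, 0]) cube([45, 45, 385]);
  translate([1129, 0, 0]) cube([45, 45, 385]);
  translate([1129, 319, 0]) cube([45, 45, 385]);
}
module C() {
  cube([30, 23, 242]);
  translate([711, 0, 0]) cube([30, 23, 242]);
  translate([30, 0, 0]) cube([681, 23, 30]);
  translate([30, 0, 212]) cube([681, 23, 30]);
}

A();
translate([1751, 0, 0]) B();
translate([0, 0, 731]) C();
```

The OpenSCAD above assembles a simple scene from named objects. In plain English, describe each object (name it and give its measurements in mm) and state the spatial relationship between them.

A is a table with a 1681×564 mm rectangular top, 29 mm thick, top surface at z = 731 mm, supported by four 68×68 mm square legs, each inset 35 mm from the nearest pair of top edges, running from the floor. Four apron rails, 68 mm thick and 67 mm tall, run between adjacent legs with their top edges flush with the underside of the top and their outer faces flush with the legs' outer faces.

B is a bench: a 1174×364 mm seat slab, 42 mm thick, top at z = 427 mm, on four 45×45 mm square legs flush with the seat corners and standing on z = 0.

C is a rectangular picture frame lying in the x–z plane (depth along y). The opening is 681 mm wide (x) by 182 mm tall (z), surrounded by a border 30 mm wide on all four sides. The frame is 23 mm deep and is made of two full-height vertical stiles with two horizontal rails fitted between them.

The bench is on the floor beside the table on its +x side. The picture frame is on top of the table.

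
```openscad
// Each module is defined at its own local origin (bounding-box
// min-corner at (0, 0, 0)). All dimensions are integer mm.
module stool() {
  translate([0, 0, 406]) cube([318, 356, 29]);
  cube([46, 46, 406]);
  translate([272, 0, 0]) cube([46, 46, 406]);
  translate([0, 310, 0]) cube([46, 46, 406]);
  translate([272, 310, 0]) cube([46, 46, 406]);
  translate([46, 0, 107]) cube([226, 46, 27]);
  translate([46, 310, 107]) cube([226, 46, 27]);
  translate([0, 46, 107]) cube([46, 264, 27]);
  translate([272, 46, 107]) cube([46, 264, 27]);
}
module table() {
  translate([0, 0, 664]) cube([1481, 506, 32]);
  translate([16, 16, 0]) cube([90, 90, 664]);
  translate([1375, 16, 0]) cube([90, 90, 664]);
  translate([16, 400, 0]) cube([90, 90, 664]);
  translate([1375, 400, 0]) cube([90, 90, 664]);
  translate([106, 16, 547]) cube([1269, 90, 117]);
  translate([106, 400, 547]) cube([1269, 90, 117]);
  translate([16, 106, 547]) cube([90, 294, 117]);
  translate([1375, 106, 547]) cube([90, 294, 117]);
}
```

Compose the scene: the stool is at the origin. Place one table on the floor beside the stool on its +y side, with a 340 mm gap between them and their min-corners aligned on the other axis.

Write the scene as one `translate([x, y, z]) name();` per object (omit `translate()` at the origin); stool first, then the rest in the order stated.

stool();
translate([0, 696, 0]) table();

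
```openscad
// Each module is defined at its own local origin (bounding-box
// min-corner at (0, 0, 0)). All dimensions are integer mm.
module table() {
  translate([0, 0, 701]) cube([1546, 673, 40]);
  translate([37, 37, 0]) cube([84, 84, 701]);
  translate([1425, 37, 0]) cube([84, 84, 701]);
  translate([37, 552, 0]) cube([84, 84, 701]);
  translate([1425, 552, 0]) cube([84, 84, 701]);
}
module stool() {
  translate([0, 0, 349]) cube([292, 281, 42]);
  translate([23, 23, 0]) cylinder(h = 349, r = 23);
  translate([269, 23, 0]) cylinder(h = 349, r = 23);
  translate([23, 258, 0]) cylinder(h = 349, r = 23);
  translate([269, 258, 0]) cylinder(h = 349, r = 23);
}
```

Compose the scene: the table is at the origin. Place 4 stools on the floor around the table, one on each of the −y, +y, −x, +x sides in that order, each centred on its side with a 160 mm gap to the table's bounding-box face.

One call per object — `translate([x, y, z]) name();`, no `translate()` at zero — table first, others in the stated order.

table();
translate([627, -441, 0]) stool();
translate([627, 833, 0]) stool();
translate([-452, 196, 0]) stool();
translate([1706, 196, 0]) stool();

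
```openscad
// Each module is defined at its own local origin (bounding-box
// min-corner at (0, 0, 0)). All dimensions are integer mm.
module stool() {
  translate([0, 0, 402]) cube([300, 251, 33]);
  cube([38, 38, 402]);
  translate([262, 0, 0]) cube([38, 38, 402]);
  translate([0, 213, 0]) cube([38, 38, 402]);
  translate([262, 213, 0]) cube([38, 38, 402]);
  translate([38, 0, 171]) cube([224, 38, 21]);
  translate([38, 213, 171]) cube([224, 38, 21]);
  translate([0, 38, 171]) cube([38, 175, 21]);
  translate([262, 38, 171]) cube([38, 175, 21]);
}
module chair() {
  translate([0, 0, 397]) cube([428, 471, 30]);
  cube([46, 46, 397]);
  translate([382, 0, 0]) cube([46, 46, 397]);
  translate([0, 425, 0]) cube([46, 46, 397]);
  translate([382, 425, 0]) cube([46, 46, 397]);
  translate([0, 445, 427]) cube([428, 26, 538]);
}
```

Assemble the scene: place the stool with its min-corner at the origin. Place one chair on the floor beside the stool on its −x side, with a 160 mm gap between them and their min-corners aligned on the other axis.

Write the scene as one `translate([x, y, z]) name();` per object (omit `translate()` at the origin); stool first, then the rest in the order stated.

stool();
translate([-588, 0, 0]) chair();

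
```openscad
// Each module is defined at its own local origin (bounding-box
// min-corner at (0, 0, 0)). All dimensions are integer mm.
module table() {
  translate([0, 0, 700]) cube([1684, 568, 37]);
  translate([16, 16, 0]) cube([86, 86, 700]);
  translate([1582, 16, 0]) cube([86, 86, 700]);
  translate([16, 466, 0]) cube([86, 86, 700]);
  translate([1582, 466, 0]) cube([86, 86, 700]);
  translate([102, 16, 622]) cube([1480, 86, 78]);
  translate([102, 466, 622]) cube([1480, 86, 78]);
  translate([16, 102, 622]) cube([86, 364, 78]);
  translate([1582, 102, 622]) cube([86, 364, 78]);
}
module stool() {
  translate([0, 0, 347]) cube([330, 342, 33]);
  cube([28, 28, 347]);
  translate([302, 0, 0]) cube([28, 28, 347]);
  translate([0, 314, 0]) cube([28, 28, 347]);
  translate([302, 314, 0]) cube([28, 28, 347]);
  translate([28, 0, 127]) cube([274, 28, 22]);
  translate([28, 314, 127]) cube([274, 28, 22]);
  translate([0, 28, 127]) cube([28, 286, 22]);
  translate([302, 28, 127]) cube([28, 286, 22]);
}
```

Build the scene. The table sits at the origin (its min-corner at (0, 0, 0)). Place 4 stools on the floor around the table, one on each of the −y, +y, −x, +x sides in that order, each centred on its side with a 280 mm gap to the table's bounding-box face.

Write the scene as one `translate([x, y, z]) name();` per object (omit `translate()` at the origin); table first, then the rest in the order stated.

table();
translate([677, -622, 0]) stool();
translate([677, 848, 0]) stool();
translate([-610, 113, 0]) stool();
translate([1964, 113, 0]) stool();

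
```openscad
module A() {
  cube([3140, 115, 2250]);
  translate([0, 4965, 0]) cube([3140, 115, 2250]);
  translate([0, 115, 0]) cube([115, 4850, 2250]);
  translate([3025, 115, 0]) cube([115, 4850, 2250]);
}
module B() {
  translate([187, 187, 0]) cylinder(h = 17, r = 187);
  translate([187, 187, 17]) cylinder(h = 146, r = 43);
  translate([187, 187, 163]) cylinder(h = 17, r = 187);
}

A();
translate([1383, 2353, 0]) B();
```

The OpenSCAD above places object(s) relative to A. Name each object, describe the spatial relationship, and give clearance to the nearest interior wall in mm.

Clearances: x = 1268, y = 2238; minimum 1268 mm.

A is a house frame. B is a spool. The spool sits inside the house frame, centred. The clearance to the nearest interior wall is 1268 mm.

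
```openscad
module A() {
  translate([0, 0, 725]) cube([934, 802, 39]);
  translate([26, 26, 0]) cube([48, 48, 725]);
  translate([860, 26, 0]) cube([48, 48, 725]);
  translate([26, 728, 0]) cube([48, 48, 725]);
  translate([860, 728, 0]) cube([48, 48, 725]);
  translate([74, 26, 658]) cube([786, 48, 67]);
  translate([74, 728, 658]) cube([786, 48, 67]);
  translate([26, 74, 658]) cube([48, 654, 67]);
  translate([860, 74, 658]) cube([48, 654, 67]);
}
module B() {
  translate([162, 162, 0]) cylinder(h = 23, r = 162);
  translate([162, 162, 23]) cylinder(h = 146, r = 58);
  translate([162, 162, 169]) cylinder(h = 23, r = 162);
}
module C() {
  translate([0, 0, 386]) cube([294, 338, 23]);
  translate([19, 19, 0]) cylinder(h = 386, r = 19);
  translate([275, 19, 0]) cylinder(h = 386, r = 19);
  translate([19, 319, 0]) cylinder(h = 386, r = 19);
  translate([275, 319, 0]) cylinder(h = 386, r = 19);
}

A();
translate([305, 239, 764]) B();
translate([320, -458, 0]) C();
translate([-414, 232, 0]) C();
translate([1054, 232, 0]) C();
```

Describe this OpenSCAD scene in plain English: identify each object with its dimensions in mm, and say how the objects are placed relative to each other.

A is a table: top 934 mm (x) × 802 mm (y), 39 mm thick, upper face at z = 764 mm, on four 48×48 mm square legs, each inset 26 mm from the nearest pair of top edges, running from z = 0 to the bottom of the top. Four apron rails, 48 mm thick and 67 mm tall, run between adjacent legs with their top edges flush with the underside of the top and their outer faces flush with the legs' outer faces.

B is a spool: two coaxial disc flanges of radius 162 mm and thickness 23 mm, joined by a core cylinder of radius 58 mm and height 146 mm. The lower flange rests on z = 0 and the three cylinders share a vertical axis.

C is a simple wooden stool: a rectangular seat 294 mm (x) by 338 mm (y), 23 mm thick, top face at z = 409 mm, on four round legs, each 38 mm in diameter. The legs rest on z = 0, each leg's axis is inset half a diameter from the nearest pair of seat edges (so the leg's bounding box is flush with the corner).

The spool is on top of the table, centred. Three stools sit around the table at the −y, −x, +x sides.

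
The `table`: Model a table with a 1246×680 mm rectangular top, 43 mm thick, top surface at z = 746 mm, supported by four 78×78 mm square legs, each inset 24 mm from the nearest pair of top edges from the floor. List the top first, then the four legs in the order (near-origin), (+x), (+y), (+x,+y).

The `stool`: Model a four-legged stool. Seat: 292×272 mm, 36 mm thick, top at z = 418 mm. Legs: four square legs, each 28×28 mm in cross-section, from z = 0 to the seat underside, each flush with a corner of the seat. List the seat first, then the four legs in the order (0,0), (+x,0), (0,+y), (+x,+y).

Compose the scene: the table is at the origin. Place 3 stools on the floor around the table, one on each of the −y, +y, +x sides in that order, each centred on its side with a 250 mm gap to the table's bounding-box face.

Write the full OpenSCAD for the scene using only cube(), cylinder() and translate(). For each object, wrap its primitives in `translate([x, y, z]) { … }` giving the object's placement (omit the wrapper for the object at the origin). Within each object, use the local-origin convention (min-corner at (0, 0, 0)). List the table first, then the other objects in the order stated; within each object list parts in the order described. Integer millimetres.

translate([0, 0, 703]) cube([1246, 680, 43]);
translate([24, 24, 0]) cube([78, 78, 703]);
translate([1144, 24, 0]) cube([78, 78, 703]);
translate([24, 578, 0]) cube([78, 78, 703]);
translate([1144, 578, 0]) cube([78, 78, 703]);
translate([477, -522, 0]) {
  translate([0, 0, 382]) cube([292, 272, 36]);
  cube([28, 28, 382]);
  translate([264, 0, 0]) cube([28, 28, 382]);
  translate([0, 244, 0]) cube([28, 28, 382]);
  translate([264, 244, 0]) cube([28, 28, 382]);
}
translate([477, 930, 0]) {
  translate([0, 0, 382]) cube([292, 272, 36]);
  cube([28, 28, 382]);
  translate([264, 0, 0]) cube([28, 28, 382]);
  translate([0, 244, 0]) cube([28, 28, 382]);
  translate([264, 244, 0]) cube([28, 28, 382]);
}
translate([1496, 204, 0]) {
  translate([0, 0, 382]) cube([292, 272, 36]);
  cube([28, 28, 382]);
  translate([264, 0, 0]) cube([28, 28, 382]);
  translate([0, 244, 0]) cube([28, 28, 382]);
  translate([264, 244, 0]) cube([28, 28, 382]);
}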